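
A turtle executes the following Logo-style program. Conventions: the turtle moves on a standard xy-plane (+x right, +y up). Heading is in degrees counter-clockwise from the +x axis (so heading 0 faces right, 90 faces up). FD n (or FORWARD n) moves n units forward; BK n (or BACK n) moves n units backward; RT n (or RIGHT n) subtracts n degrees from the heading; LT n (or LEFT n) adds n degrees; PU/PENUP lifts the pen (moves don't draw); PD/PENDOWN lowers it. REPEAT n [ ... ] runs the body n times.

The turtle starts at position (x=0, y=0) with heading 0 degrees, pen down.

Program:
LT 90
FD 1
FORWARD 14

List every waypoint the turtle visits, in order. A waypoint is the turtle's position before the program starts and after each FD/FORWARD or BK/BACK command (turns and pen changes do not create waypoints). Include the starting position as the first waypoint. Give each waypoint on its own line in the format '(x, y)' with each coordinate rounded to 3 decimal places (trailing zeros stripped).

Executing turtle program step by step:
Start: pos=(0,0), heading=0, pen down
LT 90: heading 0 -> 90
FD 1: (0,0) -> (0,1) [heading=90, draw]
FD 14: (0,1) -> (0,15) [heading=90, draw]
Final: pos=(0,15), heading=90, 2 segment(s) drawn
Waypoints (3 total):
(0, 0)
(0, 1)
(0, 15)

Answer: (0, 0)
(0, 1)
(0, 15)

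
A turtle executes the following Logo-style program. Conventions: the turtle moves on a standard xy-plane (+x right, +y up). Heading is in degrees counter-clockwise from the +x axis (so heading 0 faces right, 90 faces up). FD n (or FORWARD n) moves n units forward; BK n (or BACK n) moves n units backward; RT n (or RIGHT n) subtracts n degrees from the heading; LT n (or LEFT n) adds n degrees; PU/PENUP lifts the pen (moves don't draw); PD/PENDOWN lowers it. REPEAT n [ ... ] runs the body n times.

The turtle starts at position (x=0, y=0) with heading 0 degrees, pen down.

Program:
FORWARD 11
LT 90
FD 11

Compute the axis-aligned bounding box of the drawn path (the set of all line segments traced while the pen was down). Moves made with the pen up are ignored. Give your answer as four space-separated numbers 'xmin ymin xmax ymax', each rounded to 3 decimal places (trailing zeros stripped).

Answer: 0 0 11 11

Derivation:
Executing turtle program step by step:
Start: pos=(0,0), heading=0, pen down
FD 11: (0,0) -> (11,0) [heading=0, draw]
LT 90: heading 0 -> 90
FD 11: (11,0) -> (11,11) [heading=90, draw]
Final: pos=(11,11), heading=90, 2 segment(s) drawn

Segment endpoints: x in {0, 11}, y in {0, 11}
xmin=0, ymin=0, xmax=11, ymax=11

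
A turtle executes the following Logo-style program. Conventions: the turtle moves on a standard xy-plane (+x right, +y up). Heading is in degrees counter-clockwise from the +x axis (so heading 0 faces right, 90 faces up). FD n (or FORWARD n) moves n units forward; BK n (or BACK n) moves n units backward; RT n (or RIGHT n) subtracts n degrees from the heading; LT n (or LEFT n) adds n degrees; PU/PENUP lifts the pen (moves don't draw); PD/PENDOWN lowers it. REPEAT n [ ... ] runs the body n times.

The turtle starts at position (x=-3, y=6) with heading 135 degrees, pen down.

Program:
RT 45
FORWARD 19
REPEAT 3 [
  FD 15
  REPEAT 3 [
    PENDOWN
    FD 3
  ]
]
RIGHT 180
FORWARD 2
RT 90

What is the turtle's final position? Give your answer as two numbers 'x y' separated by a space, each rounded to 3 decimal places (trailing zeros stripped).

Executing turtle program step by step:
Start: pos=(-3,6), heading=135, pen down
RT 45: heading 135 -> 90
FD 19: (-3,6) -> (-3,25) [heading=90, draw]
REPEAT 3 [
  -- iteration 1/3 --
  FD 15: (-3,25) -> (-3,40) [heading=90, draw]
  REPEAT 3 [
    -- iteration 1/3 --
    PD: pen down
    FD 3: (-3,40) -> (-3,43) [heading=90, draw]
    -- iteration 2/3 --
    PD: pen down
    FD 3: (-3,43) -> (-3,46) [heading=90, draw]
    -- iteration 3/3 --
    PD: pen down
    FD 3: (-3,46) -> (-3,49) [heading=90, draw]
  ]
  -- iteration 2/3 --
  FD 15: (-3,49) -> (-3,64) [heading=90, draw]
  REPEAT 3 [
    -- iteration 1/3 --
    PD: pen down
    FD 3: (-3,64) -> (-3,67) [heading=90, draw]
    -- iteration 2/3 --
    PD: pen down
    FD 3: (-3,67) -> (-3,70) [heading=90, draw]
    -- iteration 3/3 --
    PD: pen down
    FD 3: (-3,70) -> (-3,73) [heading=90, draw]
  ]
  -- iteration 3/3 --
  FD 15: (-3,73) -> (-3,88) [heading=90, draw]
  REPEAT 3 [
    -- iteration 1/3 --
    PD: pen down
    FD 3: (-3,88) -> (-3,91) [heading=90, draw]
    -- iteration 2/3 --
    PD: pen down
    FD 3: (-3,91) -> (-3,94) [heading=90, draw]
    -- iteration 3/3 --
    PD: pen down
    FD 3: (-3,94) -> (-3,97) [heading=90, draw]
  ]
]
RT 180: heading 90 -> 270
FD 2: (-3,97) -> (-3,95) [heading=270, draw]
RT 90: heading 270 -> 180
Final: pos=(-3,95), heading=180, 14 segment(s) drawn

Answer: -3 95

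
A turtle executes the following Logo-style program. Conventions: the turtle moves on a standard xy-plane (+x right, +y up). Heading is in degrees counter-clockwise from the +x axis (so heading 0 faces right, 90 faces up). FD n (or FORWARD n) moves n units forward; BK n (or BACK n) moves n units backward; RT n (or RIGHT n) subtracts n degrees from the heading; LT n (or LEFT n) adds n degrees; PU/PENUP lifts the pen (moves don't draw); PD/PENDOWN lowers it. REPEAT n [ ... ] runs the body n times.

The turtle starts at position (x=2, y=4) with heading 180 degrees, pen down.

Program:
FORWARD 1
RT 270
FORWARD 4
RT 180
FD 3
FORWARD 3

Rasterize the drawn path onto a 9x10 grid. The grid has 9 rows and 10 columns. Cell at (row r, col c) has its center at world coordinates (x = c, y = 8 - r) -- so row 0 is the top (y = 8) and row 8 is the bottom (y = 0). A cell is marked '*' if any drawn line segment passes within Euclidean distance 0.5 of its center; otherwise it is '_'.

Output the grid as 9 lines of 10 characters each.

Segment 0: (2,4) -> (1,4)
Segment 1: (1,4) -> (1,0)
Segment 2: (1,0) -> (1,3)
Segment 3: (1,3) -> (1,6)

Answer: __________
__________
_*________
_*________
_**_______
_*________
_*________
_*________
_*________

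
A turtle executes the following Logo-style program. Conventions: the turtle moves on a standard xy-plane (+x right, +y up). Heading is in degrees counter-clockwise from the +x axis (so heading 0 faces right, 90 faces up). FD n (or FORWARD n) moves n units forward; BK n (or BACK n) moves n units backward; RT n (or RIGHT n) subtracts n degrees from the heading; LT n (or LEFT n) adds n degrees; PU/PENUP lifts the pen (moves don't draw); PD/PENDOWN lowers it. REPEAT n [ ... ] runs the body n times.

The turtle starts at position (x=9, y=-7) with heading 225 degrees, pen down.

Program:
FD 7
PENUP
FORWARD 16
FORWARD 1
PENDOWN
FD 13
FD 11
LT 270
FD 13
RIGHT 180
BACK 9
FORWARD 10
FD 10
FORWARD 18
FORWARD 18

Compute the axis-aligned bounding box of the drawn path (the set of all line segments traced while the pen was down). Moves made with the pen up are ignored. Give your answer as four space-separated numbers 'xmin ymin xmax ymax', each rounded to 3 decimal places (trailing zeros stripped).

Executing turtle program step by step:
Start: pos=(9,-7), heading=225, pen down
FD 7: (9,-7) -> (4.05,-11.95) [heading=225, draw]
PU: pen up
FD 16: (4.05,-11.95) -> (-7.263,-23.263) [heading=225, move]
FD 1: (-7.263,-23.263) -> (-7.971,-23.971) [heading=225, move]
PD: pen down
FD 13: (-7.971,-23.971) -> (-17.163,-33.163) [heading=225, draw]
FD 11: (-17.163,-33.163) -> (-24.941,-40.941) [heading=225, draw]
LT 270: heading 225 -> 135
FD 13: (-24.941,-40.941) -> (-34.134,-31.749) [heading=135, draw]
RT 180: heading 135 -> 315
BK 9: (-34.134,-31.749) -> (-40.497,-25.385) [heading=315, draw]
FD 10: (-40.497,-25.385) -> (-33.426,-32.456) [heading=315, draw]
FD 10: (-33.426,-32.456) -> (-26.355,-39.527) [heading=315, draw]
FD 18: (-26.355,-39.527) -> (-13.627,-52.255) [heading=315, draw]
FD 18: (-13.627,-52.255) -> (-0.899,-64.983) [heading=315, draw]
Final: pos=(-0.899,-64.983), heading=315, 9 segment(s) drawn

Segment endpoints: x in {-40.497, -34.134, -33.426, -26.355, -24.941, -17.163, -13.627, -7.971, -0.899, 4.05, 9}, y in {-64.983, -52.255, -40.941, -39.527, -33.163, -32.456, -31.749, -25.385, -23.971, -11.95, -7}
xmin=-40.497, ymin=-64.983, xmax=9, ymax=-7

Answer: -40.497 -64.983 9 -7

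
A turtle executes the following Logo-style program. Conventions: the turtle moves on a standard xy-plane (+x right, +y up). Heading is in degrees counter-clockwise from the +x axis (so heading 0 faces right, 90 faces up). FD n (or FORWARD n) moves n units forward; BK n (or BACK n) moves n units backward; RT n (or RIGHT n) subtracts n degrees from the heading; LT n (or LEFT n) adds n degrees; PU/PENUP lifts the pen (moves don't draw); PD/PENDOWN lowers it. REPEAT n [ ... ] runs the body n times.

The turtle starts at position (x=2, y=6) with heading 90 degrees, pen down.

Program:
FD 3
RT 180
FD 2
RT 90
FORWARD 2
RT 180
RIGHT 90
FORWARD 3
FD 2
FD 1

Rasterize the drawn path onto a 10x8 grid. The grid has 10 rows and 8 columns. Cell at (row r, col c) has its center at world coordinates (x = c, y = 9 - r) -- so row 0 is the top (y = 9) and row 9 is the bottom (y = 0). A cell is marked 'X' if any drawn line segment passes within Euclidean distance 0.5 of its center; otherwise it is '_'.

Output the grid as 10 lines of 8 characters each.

Segment 0: (2,6) -> (2,9)
Segment 1: (2,9) -> (2,7)
Segment 2: (2,7) -> (0,7)
Segment 3: (0,7) -> (0,4)
Segment 4: (0,4) -> (0,2)
Segment 5: (0,2) -> (0,1)

Answer: __X_____
__X_____
XXX_____
X_X_____
X_______
X_______
X_______
X_______
X_______
________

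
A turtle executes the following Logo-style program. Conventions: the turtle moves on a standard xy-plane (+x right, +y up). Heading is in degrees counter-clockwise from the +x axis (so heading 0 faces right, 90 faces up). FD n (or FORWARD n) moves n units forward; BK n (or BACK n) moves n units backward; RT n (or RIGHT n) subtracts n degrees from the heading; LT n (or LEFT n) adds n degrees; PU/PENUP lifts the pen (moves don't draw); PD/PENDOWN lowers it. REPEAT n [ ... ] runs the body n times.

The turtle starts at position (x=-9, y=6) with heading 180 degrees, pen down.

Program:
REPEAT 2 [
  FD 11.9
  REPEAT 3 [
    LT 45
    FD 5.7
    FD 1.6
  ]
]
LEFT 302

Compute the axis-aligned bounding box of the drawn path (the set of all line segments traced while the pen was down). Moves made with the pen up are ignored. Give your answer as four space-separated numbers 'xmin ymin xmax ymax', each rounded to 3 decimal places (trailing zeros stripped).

Answer: -26.062 -20.038 -0.024 6

Derivation:
Executing turtle program step by step:
Start: pos=(-9,6), heading=180, pen down
REPEAT 2 [
  -- iteration 1/2 --
  FD 11.9: (-9,6) -> (-20.9,6) [heading=180, draw]
  REPEAT 3 [
    -- iteration 1/3 --
    LT 45: heading 180 -> 225
    FD 5.7: (-20.9,6) -> (-24.931,1.969) [heading=225, draw]
    FD 1.6: (-24.931,1.969) -> (-26.062,0.838) [heading=225, draw]
    -- iteration 2/3 --
    LT 45: heading 225 -> 270
    FD 5.7: (-26.062,0.838) -> (-26.062,-4.862) [heading=270, draw]
    FD 1.6: (-26.062,-4.862) -> (-26.062,-6.462) [heading=270, draw]
    -- iteration 3/3 --
    LT 45: heading 270 -> 315
    FD 5.7: (-26.062,-6.462) -> (-22.031,-10.492) [heading=315, draw]
    FD 1.6: (-22.031,-10.492) -> (-20.9,-11.624) [heading=315, draw]
  ]
  -- iteration 2/2 --
  FD 11.9: (-20.9,-11.624) -> (-12.485,-20.038) [heading=315, draw]
  REPEAT 3 [
    -- iteration 1/3 --
    LT 45: heading 315 -> 0
    FD 5.7: (-12.485,-20.038) -> (-6.785,-20.038) [heading=0, draw]
    FD 1.6: (-6.785,-20.038) -> (-5.185,-20.038) [heading=0, draw]
    -- iteration 2/3 --
    LT 45: heading 0 -> 45
    FD 5.7: (-5.185,-20.038) -> (-1.155,-16.008) [heading=45, draw]
    FD 1.6: (-1.155,-16.008) -> (-0.024,-14.876) [heading=45, draw]
    -- iteration 3/3 --
    LT 45: heading 45 -> 90
    FD 5.7: (-0.024,-14.876) -> (-0.024,-9.176) [heading=90, draw]
    FD 1.6: (-0.024,-9.176) -> (-0.024,-7.576) [heading=90, draw]
  ]
]
LT 302: heading 90 -> 32
Final: pos=(-0.024,-7.576), heading=32, 14 segment(s) drawn

Segment endpoints: x in {-26.062, -24.931, -22.031, -20.9, -20.9, -12.485, -9, -6.785, -5.185, -1.155, -0.024, -0.024, -0.024}, y in {-20.038, -16.008, -14.876, -11.624, -10.492, -9.176, -7.576, -6.462, -4.862, 0.838, 1.969, 6, 6}
xmin=-26.062, ymin=-20.038, xmax=-0.024, ymax=6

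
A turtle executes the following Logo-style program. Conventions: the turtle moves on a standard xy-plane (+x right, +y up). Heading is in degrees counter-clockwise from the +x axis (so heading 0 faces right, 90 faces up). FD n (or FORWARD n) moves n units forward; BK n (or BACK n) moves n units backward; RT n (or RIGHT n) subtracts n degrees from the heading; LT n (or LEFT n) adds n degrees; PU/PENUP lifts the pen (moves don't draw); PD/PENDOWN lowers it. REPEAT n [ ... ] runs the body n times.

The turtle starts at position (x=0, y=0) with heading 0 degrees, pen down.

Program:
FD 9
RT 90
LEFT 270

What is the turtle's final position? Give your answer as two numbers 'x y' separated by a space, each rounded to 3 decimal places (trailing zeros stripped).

Executing turtle program step by step:
Start: pos=(0,0), heading=0, pen down
FD 9: (0,0) -> (9,0) [heading=0, draw]
RT 90: heading 0 -> 270
LT 270: heading 270 -> 180
Final: pos=(9,0), heading=180, 1 segment(s) drawn

Answer: 9 0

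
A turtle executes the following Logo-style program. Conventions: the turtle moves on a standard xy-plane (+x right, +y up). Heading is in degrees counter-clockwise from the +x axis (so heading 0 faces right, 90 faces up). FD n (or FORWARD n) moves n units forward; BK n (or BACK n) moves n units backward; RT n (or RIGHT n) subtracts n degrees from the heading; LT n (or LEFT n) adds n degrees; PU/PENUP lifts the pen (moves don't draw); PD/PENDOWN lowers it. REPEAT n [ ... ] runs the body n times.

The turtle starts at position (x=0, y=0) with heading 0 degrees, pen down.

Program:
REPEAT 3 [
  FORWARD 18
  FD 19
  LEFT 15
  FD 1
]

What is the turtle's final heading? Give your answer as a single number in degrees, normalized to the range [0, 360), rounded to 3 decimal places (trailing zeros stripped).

Executing turtle program step by step:
Start: pos=(0,0), heading=0, pen down
REPEAT 3 [
  -- iteration 1/3 --
  FD 18: (0,0) -> (18,0) [heading=0, draw]
  FD 19: (18,0) -> (37,0) [heading=0, draw]
  LT 15: heading 0 -> 15
  FD 1: (37,0) -> (37.966,0.259) [heading=15, draw]
  -- iteration 2/3 --
  FD 18: (37.966,0.259) -> (55.353,4.918) [heading=15, draw]
  FD 19: (55.353,4.918) -> (73.705,9.835) [heading=15, draw]
  LT 15: heading 15 -> 30
  FD 1: (73.705,9.835) -> (74.571,10.335) [heading=30, draw]
  -- iteration 3/3 --
  FD 18: (74.571,10.335) -> (90.16,19.335) [heading=30, draw]
  FD 19: (90.16,19.335) -> (106.614,28.835) [heading=30, draw]
  LT 15: heading 30 -> 45
  FD 1: (106.614,28.835) -> (107.321,29.542) [heading=45, draw]
]
Final: pos=(107.321,29.542), heading=45, 9 segment(s) drawn

Answer: 45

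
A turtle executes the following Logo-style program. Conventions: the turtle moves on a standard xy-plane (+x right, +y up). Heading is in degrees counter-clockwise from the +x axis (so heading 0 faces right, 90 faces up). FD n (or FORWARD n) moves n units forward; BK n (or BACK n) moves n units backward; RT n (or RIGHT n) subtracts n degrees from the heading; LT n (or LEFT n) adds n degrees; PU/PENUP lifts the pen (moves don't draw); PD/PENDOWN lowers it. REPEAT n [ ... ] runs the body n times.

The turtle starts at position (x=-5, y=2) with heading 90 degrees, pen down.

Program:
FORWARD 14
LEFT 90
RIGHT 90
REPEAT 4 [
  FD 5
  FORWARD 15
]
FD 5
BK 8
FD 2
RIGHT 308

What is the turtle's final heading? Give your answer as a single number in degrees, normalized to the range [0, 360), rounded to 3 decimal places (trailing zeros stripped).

Executing turtle program step by step:
Start: pos=(-5,2), heading=90, pen down
FD 14: (-5,2) -> (-5,16) [heading=90, draw]
LT 90: heading 90 -> 180
RT 90: heading 180 -> 90
REPEAT 4 [
  -- iteration 1/4 --
  FD 5: (-5,16) -> (-5,21) [heading=90, draw]
  FD 15: (-5,21) -> (-5,36) [heading=90, draw]
  -- iteration 2/4 --
  FD 5: (-5,36) -> (-5,41) [heading=90, draw]
  FD 15: (-5,41) -> (-5,56) [heading=90, draw]
  -- iteration 3/4 --
  FD 5: (-5,56) -> (-5,61) [heading=90, draw]
  FD 15: (-5,61) -> (-5,76) [heading=90, draw]
  -- iteration 4/4 --
  FD 5: (-5,76) -> (-5,81) [heading=90, draw]
  FD 15: (-5,81) -> (-5,96) [heading=90, draw]
]
FD 5: (-5,96) -> (-5,101) [heading=90, draw]
BK 8: (-5,101) -> (-5,93) [heading=90, draw]
FD 2: (-5,93) -> (-5,95) [heading=90, draw]
RT 308: heading 90 -> 142
Final: pos=(-5,95), heading=142, 12 segment(s) drawn

Answer: 142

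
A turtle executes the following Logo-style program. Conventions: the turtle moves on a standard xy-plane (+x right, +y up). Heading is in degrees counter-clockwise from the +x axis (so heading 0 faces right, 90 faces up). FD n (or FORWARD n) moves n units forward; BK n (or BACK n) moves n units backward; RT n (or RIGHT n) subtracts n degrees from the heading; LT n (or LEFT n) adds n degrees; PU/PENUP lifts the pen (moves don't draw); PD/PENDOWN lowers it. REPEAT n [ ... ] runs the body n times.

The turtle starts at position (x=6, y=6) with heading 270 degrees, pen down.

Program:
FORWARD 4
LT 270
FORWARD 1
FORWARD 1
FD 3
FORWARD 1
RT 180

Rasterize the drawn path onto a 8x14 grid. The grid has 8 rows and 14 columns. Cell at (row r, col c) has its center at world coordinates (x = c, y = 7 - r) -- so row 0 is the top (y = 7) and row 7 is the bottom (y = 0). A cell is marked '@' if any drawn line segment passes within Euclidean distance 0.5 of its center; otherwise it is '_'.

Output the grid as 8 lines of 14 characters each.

Segment 0: (6,6) -> (6,2)
Segment 1: (6,2) -> (5,2)
Segment 2: (5,2) -> (4,2)
Segment 3: (4,2) -> (1,2)
Segment 4: (1,2) -> (-0,2)

Answer: ______________
______@_______
______@_______
______@_______
______@_______
@@@@@@@_______
______________
______________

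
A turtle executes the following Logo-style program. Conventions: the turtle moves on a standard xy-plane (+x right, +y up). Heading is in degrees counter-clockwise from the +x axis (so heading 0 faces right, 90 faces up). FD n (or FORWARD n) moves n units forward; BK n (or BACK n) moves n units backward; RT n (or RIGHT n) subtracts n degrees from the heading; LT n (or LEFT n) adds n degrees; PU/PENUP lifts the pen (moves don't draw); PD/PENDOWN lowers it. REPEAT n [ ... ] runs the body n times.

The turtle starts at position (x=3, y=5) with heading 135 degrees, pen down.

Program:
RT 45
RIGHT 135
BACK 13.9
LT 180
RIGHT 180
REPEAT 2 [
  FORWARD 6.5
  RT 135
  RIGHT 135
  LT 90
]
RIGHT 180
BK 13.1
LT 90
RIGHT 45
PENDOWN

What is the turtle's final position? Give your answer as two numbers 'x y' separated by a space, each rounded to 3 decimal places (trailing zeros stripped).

Answer: 2.434 5.566

Derivation:
Executing turtle program step by step:
Start: pos=(3,5), heading=135, pen down
RT 45: heading 135 -> 90
RT 135: heading 90 -> 315
BK 13.9: (3,5) -> (-6.829,14.829) [heading=315, draw]
LT 180: heading 315 -> 135
RT 180: heading 135 -> 315
REPEAT 2 [
  -- iteration 1/2 --
  FD 6.5: (-6.829,14.829) -> (-2.233,10.233) [heading=315, draw]
  RT 135: heading 315 -> 180
  RT 135: heading 180 -> 45
  LT 90: heading 45 -> 135
  -- iteration 2/2 --
  FD 6.5: (-2.233,10.233) -> (-6.829,14.829) [heading=135, draw]
  RT 135: heading 135 -> 0
  RT 135: heading 0 -> 225
  LT 90: heading 225 -> 315
]
RT 180: heading 315 -> 135
BK 13.1: (-6.829,14.829) -> (2.434,5.566) [heading=135, draw]
LT 90: heading 135 -> 225
RT 45: heading 225 -> 180
PD: pen down
Final: pos=(2.434,5.566), heading=180, 4 segment(s) drawn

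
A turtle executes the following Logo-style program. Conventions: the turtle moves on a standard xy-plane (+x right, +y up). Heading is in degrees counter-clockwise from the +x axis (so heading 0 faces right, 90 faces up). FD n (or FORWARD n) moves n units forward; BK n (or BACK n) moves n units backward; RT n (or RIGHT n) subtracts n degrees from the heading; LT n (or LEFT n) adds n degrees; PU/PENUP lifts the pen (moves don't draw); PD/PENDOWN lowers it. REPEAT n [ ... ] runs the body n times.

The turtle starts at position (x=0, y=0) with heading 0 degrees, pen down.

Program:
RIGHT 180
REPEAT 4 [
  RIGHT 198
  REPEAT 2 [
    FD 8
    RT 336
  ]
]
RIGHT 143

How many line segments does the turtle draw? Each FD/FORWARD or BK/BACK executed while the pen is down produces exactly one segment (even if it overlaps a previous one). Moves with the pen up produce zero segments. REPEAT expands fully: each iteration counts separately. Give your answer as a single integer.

Executing turtle program step by step:
Start: pos=(0,0), heading=0, pen down
RT 180: heading 0 -> 180
REPEAT 4 [
  -- iteration 1/4 --
  RT 198: heading 180 -> 342
  REPEAT 2 [
    -- iteration 1/2 --
    FD 8: (0,0) -> (7.608,-2.472) [heading=342, draw]
    RT 336: heading 342 -> 6
    -- iteration 2/2 --
    FD 8: (7.608,-2.472) -> (15.565,-1.636) [heading=6, draw]
    RT 336: heading 6 -> 30
  ]
  -- iteration 2/4 --
  RT 198: heading 30 -> 192
  REPEAT 2 [
    -- iteration 1/2 --
    FD 8: (15.565,-1.636) -> (7.739,-3.299) [heading=192, draw]
    RT 336: heading 192 -> 216
    -- iteration 2/2 --
    FD 8: (7.739,-3.299) -> (1.267,-8.001) [heading=216, draw]
    RT 336: heading 216 -> 240
  ]
  -- iteration 3/4 --
  RT 198: heading 240 -> 42
  REPEAT 2 [
    -- iteration 1/2 --
    FD 8: (1.267,-8.001) -> (7.212,-2.648) [heading=42, draw]
    RT 336: heading 42 -> 66
    -- iteration 2/2 --
    FD 8: (7.212,-2.648) -> (10.466,4.66) [heading=66, draw]
    RT 336: heading 66 -> 90
  ]
  -- iteration 4/4 --
  RT 198: heading 90 -> 252
  REPEAT 2 [
    -- iteration 1/2 --
    FD 8: (10.466,4.66) -> (7.994,-2.949) [heading=252, draw]
    RT 336: heading 252 -> 276
    -- iteration 2/2 --
    FD 8: (7.994,-2.949) -> (8.83,-10.905) [heading=276, draw]
    RT 336: heading 276 -> 300
  ]
]
RT 143: heading 300 -> 157
Final: pos=(8.83,-10.905), heading=157, 8 segment(s) drawn
Segments drawn: 8

Answer: 8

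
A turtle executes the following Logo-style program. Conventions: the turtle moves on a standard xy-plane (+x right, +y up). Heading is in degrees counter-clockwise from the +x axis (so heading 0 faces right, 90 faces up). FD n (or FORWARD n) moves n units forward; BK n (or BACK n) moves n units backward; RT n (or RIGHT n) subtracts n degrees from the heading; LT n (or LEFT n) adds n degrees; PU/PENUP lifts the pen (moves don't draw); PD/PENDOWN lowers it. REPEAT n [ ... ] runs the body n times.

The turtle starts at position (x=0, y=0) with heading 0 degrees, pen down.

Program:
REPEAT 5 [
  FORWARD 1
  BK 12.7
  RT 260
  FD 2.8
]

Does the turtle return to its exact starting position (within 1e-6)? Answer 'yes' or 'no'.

Answer: no

Derivation:
Executing turtle program step by step:
Start: pos=(0,0), heading=0, pen down
REPEAT 5 [
  -- iteration 1/5 --
  FD 1: (0,0) -> (1,0) [heading=0, draw]
  BK 12.7: (1,0) -> (-11.7,0) [heading=0, draw]
  RT 260: heading 0 -> 100
  FD 2.8: (-11.7,0) -> (-12.186,2.757) [heading=100, draw]
  -- iteration 2/5 --
  FD 1: (-12.186,2.757) -> (-12.36,3.742) [heading=100, draw]
  BK 12.7: (-12.36,3.742) -> (-10.155,-8.765) [heading=100, draw]
  RT 260: heading 100 -> 200
  FD 2.8: (-10.155,-8.765) -> (-12.786,-9.722) [heading=200, draw]
  -- iteration 3/5 --
  FD 1: (-12.786,-9.722) -> (-13.725,-10.064) [heading=200, draw]
  BK 12.7: (-13.725,-10.064) -> (-1.791,-5.721) [heading=200, draw]
  RT 260: heading 200 -> 300
  FD 2.8: (-1.791,-5.721) -> (-0.391,-8.146) [heading=300, draw]
  -- iteration 4/5 --
  FD 1: (-0.391,-8.146) -> (0.109,-9.012) [heading=300, draw]
  BK 12.7: (0.109,-9.012) -> (-6.241,1.987) [heading=300, draw]
  RT 260: heading 300 -> 40
  FD 2.8: (-6.241,1.987) -> (-4.096,3.787) [heading=40, draw]
  -- iteration 5/5 --
  FD 1: (-4.096,3.787) -> (-3.33,4.429) [heading=40, draw]
  BK 12.7: (-3.33,4.429) -> (-13.059,-3.734) [heading=40, draw]
  RT 260: heading 40 -> 140
  FD 2.8: (-13.059,-3.734) -> (-15.204,-1.934) [heading=140, draw]
]
Final: pos=(-15.204,-1.934), heading=140, 15 segment(s) drawn

Start position: (0, 0)
Final position: (-15.204, -1.934)
Distance = 15.327; >= 1e-6 -> NOT closed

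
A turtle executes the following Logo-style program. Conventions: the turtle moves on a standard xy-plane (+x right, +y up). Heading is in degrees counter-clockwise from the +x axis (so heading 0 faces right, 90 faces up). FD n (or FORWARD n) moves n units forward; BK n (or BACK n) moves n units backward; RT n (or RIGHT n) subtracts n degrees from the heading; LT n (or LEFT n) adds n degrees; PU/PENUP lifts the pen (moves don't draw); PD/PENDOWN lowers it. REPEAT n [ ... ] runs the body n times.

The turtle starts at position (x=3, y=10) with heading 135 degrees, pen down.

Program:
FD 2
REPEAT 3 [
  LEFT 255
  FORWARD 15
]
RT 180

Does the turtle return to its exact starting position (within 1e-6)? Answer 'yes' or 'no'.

Executing turtle program step by step:
Start: pos=(3,10), heading=135, pen down
FD 2: (3,10) -> (1.586,11.414) [heading=135, draw]
REPEAT 3 [
  -- iteration 1/3 --
  LT 255: heading 135 -> 30
  FD 15: (1.586,11.414) -> (14.576,18.914) [heading=30, draw]
  -- iteration 2/3 --
  LT 255: heading 30 -> 285
  FD 15: (14.576,18.914) -> (18.458,4.425) [heading=285, draw]
  -- iteration 3/3 --
  LT 255: heading 285 -> 180
  FD 15: (18.458,4.425) -> (3.458,4.425) [heading=180, draw]
]
RT 180: heading 180 -> 0
Final: pos=(3.458,4.425), heading=0, 4 segment(s) drawn

Start position: (3, 10)
Final position: (3.458, 4.425)
Distance = 5.593; >= 1e-6 -> NOT closed

Answer: no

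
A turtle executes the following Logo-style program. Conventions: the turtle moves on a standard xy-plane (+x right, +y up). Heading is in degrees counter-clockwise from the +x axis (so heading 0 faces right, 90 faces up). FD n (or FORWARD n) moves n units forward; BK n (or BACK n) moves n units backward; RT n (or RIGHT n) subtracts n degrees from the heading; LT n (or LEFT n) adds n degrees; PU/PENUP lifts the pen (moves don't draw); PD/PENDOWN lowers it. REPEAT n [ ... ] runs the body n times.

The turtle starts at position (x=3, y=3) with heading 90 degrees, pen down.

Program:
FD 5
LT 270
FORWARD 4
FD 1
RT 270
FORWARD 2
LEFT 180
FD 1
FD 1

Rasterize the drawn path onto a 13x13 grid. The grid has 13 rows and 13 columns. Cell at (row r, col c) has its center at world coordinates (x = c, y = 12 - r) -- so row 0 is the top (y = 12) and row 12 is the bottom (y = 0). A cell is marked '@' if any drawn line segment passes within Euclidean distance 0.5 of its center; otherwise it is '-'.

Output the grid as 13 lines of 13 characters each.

Answer: -------------
-------------
--------@----
--------@----
---@@@@@@----
---@---------
---@---------
---@---------
---@---------
---@---------
-------------
-------------
-------------

Derivation:
Segment 0: (3,3) -> (3,8)
Segment 1: (3,8) -> (7,8)
Segment 2: (7,8) -> (8,8)
Segment 3: (8,8) -> (8,10)
Segment 4: (8,10) -> (8,9)
Segment 5: (8,9) -> (8,8)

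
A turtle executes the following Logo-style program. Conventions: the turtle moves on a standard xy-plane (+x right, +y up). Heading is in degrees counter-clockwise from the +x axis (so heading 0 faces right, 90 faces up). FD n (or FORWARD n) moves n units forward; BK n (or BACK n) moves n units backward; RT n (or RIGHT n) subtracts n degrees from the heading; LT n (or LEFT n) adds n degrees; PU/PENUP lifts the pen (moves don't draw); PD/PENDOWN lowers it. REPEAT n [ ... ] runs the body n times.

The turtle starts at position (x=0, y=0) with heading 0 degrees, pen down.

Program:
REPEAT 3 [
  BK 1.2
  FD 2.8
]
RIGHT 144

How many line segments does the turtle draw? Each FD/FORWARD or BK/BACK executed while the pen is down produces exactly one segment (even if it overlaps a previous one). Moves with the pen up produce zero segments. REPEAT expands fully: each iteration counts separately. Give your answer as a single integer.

Executing turtle program step by step:
Start: pos=(0,0), heading=0, pen down
REPEAT 3 [
  -- iteration 1/3 --
  BK 1.2: (0,0) -> (-1.2,0) [heading=0, draw]
  FD 2.8: (-1.2,0) -> (1.6,0) [heading=0, draw]
  -- iteration 2/3 --
  BK 1.2: (1.6,0) -> (0.4,0) [heading=0, draw]
  FD 2.8: (0.4,0) -> (3.2,0) [heading=0, draw]
  -- iteration 3/3 --
  BK 1.2: (3.2,0) -> (2,0) [heading=0, draw]
  FD 2.8: (2,0) -> (4.8,0) [heading=0, draw]
]
RT 144: heading 0 -> 216
Final: pos=(4.8,0), heading=216, 6 segment(s) drawn
Segments drawn: 6

Answer: 6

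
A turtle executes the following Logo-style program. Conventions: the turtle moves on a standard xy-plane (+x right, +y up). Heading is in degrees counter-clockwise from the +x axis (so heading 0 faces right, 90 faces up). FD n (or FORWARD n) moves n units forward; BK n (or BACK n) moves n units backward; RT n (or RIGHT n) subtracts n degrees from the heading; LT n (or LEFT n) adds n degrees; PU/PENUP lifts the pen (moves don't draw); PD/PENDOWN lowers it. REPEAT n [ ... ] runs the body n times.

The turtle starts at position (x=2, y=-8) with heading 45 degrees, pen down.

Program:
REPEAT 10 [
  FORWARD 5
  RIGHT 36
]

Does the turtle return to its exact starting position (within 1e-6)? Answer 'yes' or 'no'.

Executing turtle program step by step:
Start: pos=(2,-8), heading=45, pen down
REPEAT 10 [
  -- iteration 1/10 --
  FD 5: (2,-8) -> (5.536,-4.464) [heading=45, draw]
  RT 36: heading 45 -> 9
  -- iteration 2/10 --
  FD 5: (5.536,-4.464) -> (10.474,-3.682) [heading=9, draw]
  RT 36: heading 9 -> 333
  -- iteration 3/10 --
  FD 5: (10.474,-3.682) -> (14.929,-5.952) [heading=333, draw]
  RT 36: heading 333 -> 297
  -- iteration 4/10 --
  FD 5: (14.929,-5.952) -> (17.199,-10.407) [heading=297, draw]
  RT 36: heading 297 -> 261
  -- iteration 5/10 --
  FD 5: (17.199,-10.407) -> (16.417,-15.346) [heading=261, draw]
  RT 36: heading 261 -> 225
  -- iteration 6/10 --
  FD 5: (16.417,-15.346) -> (12.881,-18.881) [heading=225, draw]
  RT 36: heading 225 -> 189
  -- iteration 7/10 --
  FD 5: (12.881,-18.881) -> (7.943,-19.663) [heading=189, draw]
  RT 36: heading 189 -> 153
  -- iteration 8/10 --
  FD 5: (7.943,-19.663) -> (3.488,-17.393) [heading=153, draw]
  RT 36: heading 153 -> 117
  -- iteration 9/10 --
  FD 5: (3.488,-17.393) -> (1.218,-12.938) [heading=117, draw]
  RT 36: heading 117 -> 81
  -- iteration 10/10 --
  FD 5: (1.218,-12.938) -> (2,-8) [heading=81, draw]
  RT 36: heading 81 -> 45
]
Final: pos=(2,-8), heading=45, 10 segment(s) drawn

Start position: (2, -8)
Final position: (2, -8)
Distance = 0; < 1e-6 -> CLOSED

Answer: yes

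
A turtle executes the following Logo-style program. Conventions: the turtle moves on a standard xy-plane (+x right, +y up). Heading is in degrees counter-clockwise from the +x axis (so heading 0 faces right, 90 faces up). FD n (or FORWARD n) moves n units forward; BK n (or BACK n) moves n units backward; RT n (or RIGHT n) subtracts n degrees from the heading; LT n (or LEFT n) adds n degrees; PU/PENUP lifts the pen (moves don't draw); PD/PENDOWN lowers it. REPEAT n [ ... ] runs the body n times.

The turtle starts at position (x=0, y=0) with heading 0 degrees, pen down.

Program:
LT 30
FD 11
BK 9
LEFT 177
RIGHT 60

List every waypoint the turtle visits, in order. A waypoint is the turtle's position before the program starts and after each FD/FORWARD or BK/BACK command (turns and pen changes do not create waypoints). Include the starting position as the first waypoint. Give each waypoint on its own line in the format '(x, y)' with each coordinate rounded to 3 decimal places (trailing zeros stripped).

Answer: (0, 0)
(9.526, 5.5)
(1.732, 1)

Derivation:
Executing turtle program step by step:
Start: pos=(0,0), heading=0, pen down
LT 30: heading 0 -> 30
FD 11: (0,0) -> (9.526,5.5) [heading=30, draw]
BK 9: (9.526,5.5) -> (1.732,1) [heading=30, draw]
LT 177: heading 30 -> 207
RT 60: heading 207 -> 147
Final: pos=(1.732,1), heading=147, 2 segment(s) drawn
Waypoints (3 total):
(0, 0)
(9.526, 5.5)
(1.732, 1)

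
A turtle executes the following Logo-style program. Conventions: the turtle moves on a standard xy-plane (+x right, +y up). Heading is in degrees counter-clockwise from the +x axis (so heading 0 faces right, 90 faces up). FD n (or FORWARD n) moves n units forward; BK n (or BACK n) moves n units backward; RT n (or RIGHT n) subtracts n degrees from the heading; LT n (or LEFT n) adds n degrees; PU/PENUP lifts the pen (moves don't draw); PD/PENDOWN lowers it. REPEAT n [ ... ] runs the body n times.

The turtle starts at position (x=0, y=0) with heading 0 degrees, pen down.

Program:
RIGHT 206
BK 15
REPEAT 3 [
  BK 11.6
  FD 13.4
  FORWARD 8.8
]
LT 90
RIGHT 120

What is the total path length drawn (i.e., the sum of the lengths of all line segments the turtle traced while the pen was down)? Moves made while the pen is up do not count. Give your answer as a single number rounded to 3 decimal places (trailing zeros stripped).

Executing turtle program step by step:
Start: pos=(0,0), heading=0, pen down
RT 206: heading 0 -> 154
BK 15: (0,0) -> (13.482,-6.576) [heading=154, draw]
REPEAT 3 [
  -- iteration 1/3 --
  BK 11.6: (13.482,-6.576) -> (23.908,-11.661) [heading=154, draw]
  FD 13.4: (23.908,-11.661) -> (11.864,-5.786) [heading=154, draw]
  FD 8.8: (11.864,-5.786) -> (3.955,-1.929) [heading=154, draw]
  -- iteration 2/3 --
  BK 11.6: (3.955,-1.929) -> (14.381,-7.014) [heading=154, draw]
  FD 13.4: (14.381,-7.014) -> (2.337,-1.14) [heading=154, draw]
  FD 8.8: (2.337,-1.14) -> (-5.573,2.718) [heading=154, draw]
  -- iteration 3/3 --
  BK 11.6: (-5.573,2.718) -> (4.853,-2.367) [heading=154, draw]
  FD 13.4: (4.853,-2.367) -> (-7.19,3.507) [heading=154, draw]
  FD 8.8: (-7.19,3.507) -> (-15.1,7.365) [heading=154, draw]
]
LT 90: heading 154 -> 244
RT 120: heading 244 -> 124
Final: pos=(-15.1,7.365), heading=124, 10 segment(s) drawn

Segment lengths:
  seg 1: (0,0) -> (13.482,-6.576), length = 15
  seg 2: (13.482,-6.576) -> (23.908,-11.661), length = 11.6
  seg 3: (23.908,-11.661) -> (11.864,-5.786), length = 13.4
  seg 4: (11.864,-5.786) -> (3.955,-1.929), length = 8.8
  seg 5: (3.955,-1.929) -> (14.381,-7.014), length = 11.6
  seg 6: (14.381,-7.014) -> (2.337,-1.14), length = 13.4
  seg 7: (2.337,-1.14) -> (-5.573,2.718), length = 8.8
  seg 8: (-5.573,2.718) -> (4.853,-2.367), length = 11.6
  seg 9: (4.853,-2.367) -> (-7.19,3.507), length = 13.4
  seg 10: (-7.19,3.507) -> (-15.1,7.365), length = 8.8
Total = 116.4

Answer: 116.4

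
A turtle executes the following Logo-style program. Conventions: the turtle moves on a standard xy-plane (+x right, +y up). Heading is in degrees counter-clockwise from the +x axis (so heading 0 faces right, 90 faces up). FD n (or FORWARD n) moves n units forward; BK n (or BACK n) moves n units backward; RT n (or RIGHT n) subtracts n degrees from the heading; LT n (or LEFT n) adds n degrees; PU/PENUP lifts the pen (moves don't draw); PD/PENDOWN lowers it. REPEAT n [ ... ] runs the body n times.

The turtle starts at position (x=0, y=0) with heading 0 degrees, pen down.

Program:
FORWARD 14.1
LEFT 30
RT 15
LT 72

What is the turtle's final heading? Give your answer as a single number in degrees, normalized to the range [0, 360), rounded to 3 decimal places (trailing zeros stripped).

Answer: 87

Derivation:
Executing turtle program step by step:
Start: pos=(0,0), heading=0, pen down
FD 14.1: (0,0) -> (14.1,0) [heading=0, draw]
LT 30: heading 0 -> 30
RT 15: heading 30 -> 15
LT 72: heading 15 -> 87
Final: pos=(14.1,0), heading=87, 1 segment(s) drawn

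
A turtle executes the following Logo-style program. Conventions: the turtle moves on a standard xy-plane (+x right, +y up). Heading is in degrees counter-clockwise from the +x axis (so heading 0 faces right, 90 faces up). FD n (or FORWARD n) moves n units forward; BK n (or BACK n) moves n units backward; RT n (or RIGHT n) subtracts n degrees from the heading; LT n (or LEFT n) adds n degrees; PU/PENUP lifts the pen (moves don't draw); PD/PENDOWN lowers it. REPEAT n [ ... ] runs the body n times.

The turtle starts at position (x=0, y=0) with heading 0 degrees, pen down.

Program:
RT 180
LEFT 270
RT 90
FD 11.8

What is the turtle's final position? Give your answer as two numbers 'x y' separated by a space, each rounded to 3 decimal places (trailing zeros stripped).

Answer: 11.8 0

Derivation:
Executing turtle program step by step:
Start: pos=(0,0), heading=0, pen down
RT 180: heading 0 -> 180
LT 270: heading 180 -> 90
RT 90: heading 90 -> 0
FD 11.8: (0,0) -> (11.8,0) [heading=0, draw]
Final: pos=(11.8,0), heading=0, 1 segment(s) drawn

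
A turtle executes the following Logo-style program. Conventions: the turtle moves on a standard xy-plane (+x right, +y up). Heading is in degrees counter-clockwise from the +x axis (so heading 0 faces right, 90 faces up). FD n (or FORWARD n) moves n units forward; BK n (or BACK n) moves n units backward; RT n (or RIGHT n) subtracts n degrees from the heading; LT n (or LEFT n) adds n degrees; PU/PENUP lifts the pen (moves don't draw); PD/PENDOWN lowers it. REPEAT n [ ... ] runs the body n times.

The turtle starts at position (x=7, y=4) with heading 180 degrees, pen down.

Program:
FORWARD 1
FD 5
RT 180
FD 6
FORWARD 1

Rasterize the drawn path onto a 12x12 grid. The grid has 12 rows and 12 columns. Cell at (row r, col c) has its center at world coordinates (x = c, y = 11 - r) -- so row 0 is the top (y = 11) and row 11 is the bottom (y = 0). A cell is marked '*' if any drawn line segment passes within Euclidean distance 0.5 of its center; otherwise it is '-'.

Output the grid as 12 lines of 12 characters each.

Answer: ------------
------------
------------
------------
------------
------------
------------
-********---
------------
------------
------------
------------

Derivation:
Segment 0: (7,4) -> (6,4)
Segment 1: (6,4) -> (1,4)
Segment 2: (1,4) -> (7,4)
Segment 3: (7,4) -> (8,4)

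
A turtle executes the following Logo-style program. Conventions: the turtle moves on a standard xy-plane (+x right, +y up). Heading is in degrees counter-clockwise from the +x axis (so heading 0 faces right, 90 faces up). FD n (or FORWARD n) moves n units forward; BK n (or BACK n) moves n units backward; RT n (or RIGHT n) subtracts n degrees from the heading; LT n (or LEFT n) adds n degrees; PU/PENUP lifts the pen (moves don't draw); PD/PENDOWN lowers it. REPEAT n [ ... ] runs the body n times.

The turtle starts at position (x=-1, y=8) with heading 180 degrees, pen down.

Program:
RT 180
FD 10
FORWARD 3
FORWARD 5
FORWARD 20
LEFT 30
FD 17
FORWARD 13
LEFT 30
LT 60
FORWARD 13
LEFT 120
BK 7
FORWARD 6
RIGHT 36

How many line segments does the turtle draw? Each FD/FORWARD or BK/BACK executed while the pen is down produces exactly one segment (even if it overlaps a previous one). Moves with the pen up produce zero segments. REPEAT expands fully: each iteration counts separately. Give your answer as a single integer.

Answer: 9

Derivation:
Executing turtle program step by step:
Start: pos=(-1,8), heading=180, pen down
RT 180: heading 180 -> 0
FD 10: (-1,8) -> (9,8) [heading=0, draw]
FD 3: (9,8) -> (12,8) [heading=0, draw]
FD 5: (12,8) -> (17,8) [heading=0, draw]
FD 20: (17,8) -> (37,8) [heading=0, draw]
LT 30: heading 0 -> 30
FD 17: (37,8) -> (51.722,16.5) [heading=30, draw]
FD 13: (51.722,16.5) -> (62.981,23) [heading=30, draw]
LT 30: heading 30 -> 60
LT 60: heading 60 -> 120
FD 13: (62.981,23) -> (56.481,34.258) [heading=120, draw]
LT 120: heading 120 -> 240
BK 7: (56.481,34.258) -> (59.981,40.321) [heading=240, draw]
FD 6: (59.981,40.321) -> (56.981,35.124) [heading=240, draw]
RT 36: heading 240 -> 204
Final: pos=(56.981,35.124), heading=204, 9 segment(s) drawn
Segments drawn: 9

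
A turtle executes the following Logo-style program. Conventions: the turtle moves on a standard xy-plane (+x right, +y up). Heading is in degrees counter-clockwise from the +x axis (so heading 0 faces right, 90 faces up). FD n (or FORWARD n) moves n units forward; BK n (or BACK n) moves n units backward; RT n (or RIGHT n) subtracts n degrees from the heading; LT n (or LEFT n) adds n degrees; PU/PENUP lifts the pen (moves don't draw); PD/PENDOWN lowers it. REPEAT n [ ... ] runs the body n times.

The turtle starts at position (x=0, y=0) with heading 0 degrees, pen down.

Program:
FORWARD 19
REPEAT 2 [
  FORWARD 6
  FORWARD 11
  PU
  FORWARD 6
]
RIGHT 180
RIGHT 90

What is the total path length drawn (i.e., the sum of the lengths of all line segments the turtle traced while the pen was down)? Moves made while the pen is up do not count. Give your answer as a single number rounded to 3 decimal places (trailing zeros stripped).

Executing turtle program step by step:
Start: pos=(0,0), heading=0, pen down
FD 19: (0,0) -> (19,0) [heading=0, draw]
REPEAT 2 [
  -- iteration 1/2 --
  FD 6: (19,0) -> (25,0) [heading=0, draw]
  FD 11: (25,0) -> (36,0) [heading=0, draw]
  PU: pen up
  FD 6: (36,0) -> (42,0) [heading=0, move]
  -- iteration 2/2 --
  FD 6: (42,0) -> (48,0) [heading=0, move]
  FD 11: (48,0) -> (59,0) [heading=0, move]
  PU: pen up
  FD 6: (59,0) -> (65,0) [heading=0, move]
]
RT 180: heading 0 -> 180
RT 90: heading 180 -> 90
Final: pos=(65,0), heading=90, 3 segment(s) drawn

Segment lengths:
  seg 1: (0,0) -> (19,0), length = 19
  seg 2: (19,0) -> (25,0), length = 6
  seg 3: (25,0) -> (36,0), length = 11
Total = 36

Answer: 36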